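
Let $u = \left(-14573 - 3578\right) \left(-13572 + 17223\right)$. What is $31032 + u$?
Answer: $-66238269$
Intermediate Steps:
$u = -66269301$ ($u = \left(-18151\right) 3651 = -66269301$)
$31032 + u = 31032 - 66269301 = -66238269$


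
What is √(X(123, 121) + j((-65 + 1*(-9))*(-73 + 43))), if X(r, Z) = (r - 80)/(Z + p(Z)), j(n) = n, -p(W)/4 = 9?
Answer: √16043155/85 ≈ 47.122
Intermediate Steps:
p(W) = -36 (p(W) = -4*9 = -36)
X(r, Z) = (-80 + r)/(-36 + Z) (X(r, Z) = (r - 80)/(Z - 36) = (-80 + r)/(-36 + Z))
√(X(123, 121) + j((-65 + 1*(-9))*(-73 + 43))) = √((-80 + 123)/(-36 + 121) + (-65 + 1*(-9))*(-73 + 43)) = √(43/85 + (-65 - 9)*(-30)) = √((1/85)*43 - 74*(-30)) = √(43/85 + 2220) = √(188743/85) = √16043155/85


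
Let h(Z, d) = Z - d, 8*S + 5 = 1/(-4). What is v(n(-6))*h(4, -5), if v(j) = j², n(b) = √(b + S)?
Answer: -1917/32 ≈ -59.906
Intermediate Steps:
S = -21/32 (S = -5/8 + (⅛)/(-4) = -5/8 + (⅛)*(-¼) = -5/8 - 1/32 = -21/32 ≈ -0.65625)
n(b) = √(-21/32 + b) (n(b) = √(b - 21/32) = √(-21/32 + b))
v(n(-6))*h(4, -5) = (√(-42 + 64*(-6))/8)²*(4 - 1*(-5)) = (√(-42 - 384)/8)²*(4 + 5) = (√(-426)/8)²*9 = ((I*√426)/8)²*9 = (I*√426/8)²*9 = -213/32*9 = -1917/32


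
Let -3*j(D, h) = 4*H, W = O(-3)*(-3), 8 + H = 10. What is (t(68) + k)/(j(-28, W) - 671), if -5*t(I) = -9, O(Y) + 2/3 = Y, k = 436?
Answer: -6567/10105 ≈ -0.64988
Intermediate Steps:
O(Y) = -⅔ + Y
H = 2 (H = -8 + 10 = 2)
t(I) = 9/5 (t(I) = -⅕*(-9) = 9/5)
W = 11 (W = (-⅔ - 3)*(-3) = -11/3*(-3) = 11)
j(D, h) = -8/3 (j(D, h) = -4*2/3 = -⅓*8 = -8/3)
(t(68) + k)/(j(-28, W) - 671) = (9/5 + 436)/(-8/3 - 671) = 2189/(5*(-2021/3)) = (2189/5)*(-3/2021) = -6567/10105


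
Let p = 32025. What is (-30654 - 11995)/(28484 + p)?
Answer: -42649/60509 ≈ -0.70484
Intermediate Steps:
(-30654 - 11995)/(28484 + p) = (-30654 - 11995)/(28484 + 32025) = -42649/60509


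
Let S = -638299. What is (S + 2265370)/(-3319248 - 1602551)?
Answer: -1627071/4921799 ≈ -0.33058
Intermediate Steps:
(S + 2265370)/(-3319248 - 1602551) = (-638299 + 2265370)/(-3319248 - 1602551) = 1627071/(-4921799) = 1627071*(-1/4921799) = -1627071/4921799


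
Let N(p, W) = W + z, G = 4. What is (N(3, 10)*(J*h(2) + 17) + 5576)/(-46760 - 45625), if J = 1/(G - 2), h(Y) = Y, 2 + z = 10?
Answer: -1180/18477 ≈ -0.063863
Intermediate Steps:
z = 8 (z = -2 + 10 = 8)
J = ½ (J = 1/(4 - 2) = 1/2 = ½ ≈ 0.50000)
N(p, W) = 8 + W (N(p, W) = W + 8 = 8 + W)
(N(3, 10)*(J*h(2) + 17) + 5576)/(-46760 - 45625) = ((8 + 10)*((½)*2 + 17) + 5576)/(-46760 - 45625) = (18*(1 + 17) + 5576)/(-92385) = (18*18 + 5576)*(-1/92385) = (324 + 5576)*(-1/92385) = 5900*(-1/92385) = -1180/18477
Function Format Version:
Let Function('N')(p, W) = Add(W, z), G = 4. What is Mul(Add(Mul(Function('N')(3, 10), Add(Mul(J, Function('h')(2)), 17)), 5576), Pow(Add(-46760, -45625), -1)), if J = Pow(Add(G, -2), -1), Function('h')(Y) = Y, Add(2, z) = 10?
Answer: Rational(-1180, 18477) ≈ -0.063863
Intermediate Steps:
z = 8 (z = Add(-2, 10) = 8)
J = Rational(1, 2) (J = Pow(Add(4, -2), -1) = Pow(2, -1) = Rational(1, 2) ≈ 0.50000)
Function('N')(p, W) = Add(8, W) (Function('N')(p, W) = Add(W, 8) = Add(8, W))
Mul(Add(Mul(Function('N')(3, 10), Add(Mul(J, Function('h')(2)), 17)), 5576), Pow(Add(-46760, -45625), -1)) = Mul(Add(Mul(Add(8, 10), Add(Mul(Rational(1, 2), 2), 17)), 5576), Pow(Add(-46760, -45625), -1)) = Mul(Add(Mul(18, Add(1, 17)), 5576), Pow(-92385, -1)) = Mul(Add(Mul(18, 18), 5576), Rational(-1, 92385)) = Mul(Add(324, 5576), Rational(-1, 92385)) = Mul(5900, Rational(-1, 92385)) = Rational(-1180, 18477)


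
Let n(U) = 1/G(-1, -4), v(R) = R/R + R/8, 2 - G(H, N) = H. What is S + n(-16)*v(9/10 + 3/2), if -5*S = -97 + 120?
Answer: -25/6 ≈ -4.1667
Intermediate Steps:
G(H, N) = 2 - H
v(R) = 1 + R/8 (v(R) = 1 + R*(⅛) = 1 + R/8)
n(U) = ⅓ (n(U) = 1/(2 - 1*(-1)) = 1/(2 + 1) = 1/3 = ⅓)
S = -23/5 (S = -(-97 + 120)/5 = -⅕*23 = -23/5 ≈ -4.6000)
S + n(-16)*v(9/10 + 3/2) = -23/5 + (1 + (9/10 + 3/2)/8)/3 = -23/5 + (1 + (⅛)*(12/5))/3 = -23/5 + (1 + 3/10)/3 = -23/5 + (⅓)*(13/10) = -23/5 + 13/30 = -25/6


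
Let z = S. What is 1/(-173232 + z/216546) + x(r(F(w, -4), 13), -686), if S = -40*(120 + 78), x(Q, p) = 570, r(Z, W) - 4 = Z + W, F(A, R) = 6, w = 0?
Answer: 323973354559/568374312 ≈ 570.00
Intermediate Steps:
r(Z, W) = 4 + W + Z (r(Z, W) = 4 + (Z + W) = 4 + (W + Z) = 4 + W + Z)
S = -7920 (S = -40*198 = -7920)
z = -7920
1/(-173232 + z/216546) + x(r(F(w, -4), 13), -686) = 1/(-173232 - 7920/216546) + 570 = 1/(-173232 - 7920*1/216546) + 570 = 1/(-173232 - 120/3281) + 570 = 1/(-568374312/3281) + 570 = -3281/568374312 + 570 = 323973354559/568374312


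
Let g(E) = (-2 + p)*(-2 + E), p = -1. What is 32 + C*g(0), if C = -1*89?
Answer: -502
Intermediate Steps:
g(E) = 6 - 3*E (g(E) = (-2 - 1)*(-2 + E) = -3*(-2 + E) = 6 - 3*E)
C = -89
32 + C*g(0) = 32 - 89*(6 - 3*0) = 32 - 89*(6 + 0) = 32 - 89*6 = 32 - 534 = -502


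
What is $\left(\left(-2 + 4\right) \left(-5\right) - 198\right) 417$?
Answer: $-86736$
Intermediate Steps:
$\left(\left(-2 + 4\right) \left(-5\right) - 198\right) 417 = \left(2 \left(-5\right) - 198\right) 417 = \left(-10 - 198\right) 417 = \left(-208\right) 417 = -86736$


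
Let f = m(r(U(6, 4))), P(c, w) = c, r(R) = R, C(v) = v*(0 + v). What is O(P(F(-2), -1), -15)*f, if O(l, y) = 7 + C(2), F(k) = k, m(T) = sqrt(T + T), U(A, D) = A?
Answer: 22*sqrt(3) ≈ 38.105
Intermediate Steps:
C(v) = v**2 (C(v) = v*v = v**2)
m(T) = sqrt(2)*sqrt(T) (m(T) = sqrt(2*T) = sqrt(2)*sqrt(T))
O(l, y) = 11 (O(l, y) = 7 + 2**2 = 7 + 4 = 11)
f = 2*sqrt(3) (f = sqrt(2)*sqrt(6) = 2*sqrt(3) ≈ 3.4641)
O(P(F(-2), -1), -15)*f = 11*(2*sqrt(3)) = 22*sqrt(3)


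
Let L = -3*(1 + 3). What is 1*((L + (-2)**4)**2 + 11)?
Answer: 27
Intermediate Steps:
L = -12 (L = -3*4 = -12)
1*((L + (-2)**4)**2 + 11) = 1*((-12 + (-2)**4)**2 + 11) = 1*((-12 + 16)**2 + 11) = 1*(4**2 + 11) = 1*(16 + 11) = 1*27 = 27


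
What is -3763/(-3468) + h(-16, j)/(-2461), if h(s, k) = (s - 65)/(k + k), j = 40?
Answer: 185285087/170694960 ≈ 1.0855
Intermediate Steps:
h(s, k) = (-65 + s)/(2*k) (h(s, k) = (-65 + s)/((2*k)) = (-65 + s)*(1/(2*k)) = (-65 + s)/(2*k))
-3763/(-3468) + h(-16, j)/(-2461) = -3763/(-3468) + ((1/2)*(-65 - 16)/40)/(-2461) = -3763*(-1/3468) + ((1/2)*(1/40)*(-81))*(-1/2461) = 3763/3468 - 81/80*(-1/2461) = 3763/3468 + 81/196880 = 185285087/170694960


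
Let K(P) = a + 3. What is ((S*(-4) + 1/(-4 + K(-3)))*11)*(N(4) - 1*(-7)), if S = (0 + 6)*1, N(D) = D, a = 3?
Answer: -5687/2 ≈ -2843.5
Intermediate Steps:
K(P) = 6 (K(P) = 3 + 3 = 6)
S = 6 (S = 6*1 = 6)
((S*(-4) + 1/(-4 + K(-3)))*11)*(N(4) - 1*(-7)) = ((6*(-4) + 1/(-4 + 6))*11)*(4 - 1*(-7)) = ((-24 + 1/2)*11)*(4 + 7) = ((-24 + ½)*11)*11 = -47/2*11*11 = -517/2*11 = -5687/2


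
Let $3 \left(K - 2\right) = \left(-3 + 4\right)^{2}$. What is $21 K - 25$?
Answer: $24$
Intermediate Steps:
$K = \frac{7}{3}$ ($K = 2 + \frac{\left(-3 + 4\right)^{2}}{3} = 2 + \frac{1^{2}}{3} = 2 + \frac{1}{3} \cdot 1 = 2 + \frac{1}{3} = \frac{7}{3} \approx 2.3333$)
$21 K - 25 = 21 \cdot \frac{7}{3} - 25 = 49 - 25 = 24$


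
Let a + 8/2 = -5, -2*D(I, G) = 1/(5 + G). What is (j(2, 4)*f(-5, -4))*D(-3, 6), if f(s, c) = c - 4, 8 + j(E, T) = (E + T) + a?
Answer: -4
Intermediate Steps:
D(I, G) = -1/(2*(5 + G))
a = -9 (a = -4 - 5 = -9)
j(E, T) = -17 + E + T (j(E, T) = -8 + ((E + T) - 9) = -8 + (-9 + E + T) = -17 + E + T)
f(s, c) = -4 + c
(j(2, 4)*f(-5, -4))*D(-3, 6) = ((-17 + 2 + 4)*(-4 - 4))*(-1/(10 + 2*6)) = (-11*(-8))*(-1/(10 + 12)) = 88*(-1/22) = -4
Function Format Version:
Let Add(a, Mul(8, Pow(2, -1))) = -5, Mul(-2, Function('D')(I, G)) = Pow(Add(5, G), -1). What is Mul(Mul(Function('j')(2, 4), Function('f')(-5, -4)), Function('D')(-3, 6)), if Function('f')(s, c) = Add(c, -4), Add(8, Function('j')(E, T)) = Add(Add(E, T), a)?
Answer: -4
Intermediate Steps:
Function('D')(I, G) = Mul(Rational(-1, 2), Pow(Add(5, G), -1))
a = -9 (a = Add(-4, -5) = -9)
Function('j')(E, T) = Add(-17, E, T) (Function('j')(E, T) = Add(-8, Add(Add(E, T), -9)) = Add(-8, Add(-9, E, T)) = Add(-17, E, T))
Function('f')(s, c) = Add(-4, c)
Mul(Mul(Function('j')(2, 4), Function('f')(-5, -4)), Function('D')(-3, 6)) = Mul(Mul(Add(-17, 2, 4), Add(-4, -4)), Mul(-1, Pow(Add(10, Mul(2, 6)), -1))) = Mul(Mul(-11, -8), Mul(-1, Pow(Add(10, 12), -1))) = Mul(88, Mul(-1, Pow(22, -1))) = Mul(88, Mul(-1, Rational(1, 22))) = Mul(88, Rational(-1, 22)) = -4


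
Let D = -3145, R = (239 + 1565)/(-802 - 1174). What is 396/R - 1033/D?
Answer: -55888327/128945 ≈ -433.43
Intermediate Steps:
R = -451/494 (R = 1804/(-1976) = 1804*(-1/1976) = -451/494 ≈ -0.91296)
396/R - 1033/D = 396/(-451/494) - 1033/(-3145) = 396*(-494/451) - 1033*(-1/3145) = -17784/41 + 1033/3145 = -55888327/128945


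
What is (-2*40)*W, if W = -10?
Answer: 800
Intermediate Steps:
(-2*40)*W = -2*40*(-10) = -80*(-10) = 800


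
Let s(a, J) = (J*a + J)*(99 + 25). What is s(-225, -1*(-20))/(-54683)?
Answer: 555520/54683 ≈ 10.159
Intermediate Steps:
s(a, J) = 124*J + 124*J*a (s(a, J) = (J + J*a)*124 = 124*J + 124*J*a)
s(-225, -1*(-20))/(-54683) = (124*(-1*(-20))*(1 - 225))/(-54683) = (124*20*(-224))*(-1/54683) = -555520*(-1/54683) = 555520/54683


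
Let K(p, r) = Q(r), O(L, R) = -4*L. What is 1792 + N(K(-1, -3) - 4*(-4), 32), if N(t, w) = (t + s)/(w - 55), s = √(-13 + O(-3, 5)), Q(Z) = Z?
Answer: 41203/23 - I/23 ≈ 1791.4 - 0.043478*I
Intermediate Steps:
K(p, r) = r
s = I (s = √(-13 - 4*(-3)) = √(-13 + 12) = √(-1) = I ≈ 1.0*I)
N(t, w) = (I + t)/(-55 + w) (N(t, w) = (t + I)/(w - 55) = (I + t)/(-55 + w))
1792 + N(K(-1, -3) - 4*(-4), 32) = 1792 + (I + (-3 - 4*(-4)))/(-55 + 32) = 1792 + (I + (-3 + 16))/(-23) = 1792 - (I + 13)/23 = 1792 - (13 + I)/23 = 1792 + (-13/23 - I/23) = 41203/23 - I/23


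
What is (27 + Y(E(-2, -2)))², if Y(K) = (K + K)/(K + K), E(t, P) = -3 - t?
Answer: 784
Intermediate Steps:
Y(K) = 1 (Y(K) = (2*K)/((2*K)) = (2*K)*(1/(2*K)) = 1)
(27 + Y(E(-2, -2)))² = (27 + 1)² = 28² = 784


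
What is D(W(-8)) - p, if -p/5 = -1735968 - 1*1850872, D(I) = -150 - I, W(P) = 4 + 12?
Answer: -17934366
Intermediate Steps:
W(P) = 16
p = 17934200 (p = -5*(-1735968 - 1*1850872) = -5*(-1735968 - 1850872) = -5*(-3586840) = 17934200)
D(W(-8)) - p = (-150 - 1*16) - 1*17934200 = (-150 - 16) - 17934200 = -166 - 17934200 = -17934366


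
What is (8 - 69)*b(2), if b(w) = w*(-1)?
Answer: 122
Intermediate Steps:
b(w) = -w
(8 - 69)*b(2) = (8 - 69)*(-1*2) = -61*(-2) = 122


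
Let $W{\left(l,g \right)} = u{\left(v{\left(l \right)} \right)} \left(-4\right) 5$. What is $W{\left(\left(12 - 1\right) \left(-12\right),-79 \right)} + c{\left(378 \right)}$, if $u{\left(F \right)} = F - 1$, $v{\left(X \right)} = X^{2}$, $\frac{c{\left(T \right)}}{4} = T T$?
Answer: $223076$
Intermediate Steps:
$c{\left(T \right)} = 4 T^{2}$ ($c{\left(T \right)} = 4 T T = 4 T^{2}$)
$u{\left(F \right)} = -1 + F$ ($u{\left(F \right)} = F - 1 = -1 + F$)
$W{\left(l,g \right)} = 20 - 20 l^{2}$ ($W{\left(l,g \right)} = \left(-1 + l^{2}\right) \left(-4\right) 5 = \left(4 - 4 l^{2}\right) 5 = 20 - 20 l^{2}$)
$W{\left(\left(12 - 1\right) \left(-12\right),-79 \right)} + c{\left(378 \right)} = \left(20 - 20 \left(\left(12 - 1\right) \left(-12\right)\right)^{2}\right) + 4 \cdot 378^{2} = \left(20 - 20 \left(11 \left(-12\right)\right)^{2}\right) + 4 \cdot 142884 = \left(20 - 20 \left(-132\right)^{2}\right) + 571536 = \left(20 - 348480\right) + 571536 = -348460 + 571536 = 223076$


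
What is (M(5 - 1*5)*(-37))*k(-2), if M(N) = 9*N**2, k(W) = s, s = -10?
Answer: 0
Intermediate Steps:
k(W) = -10
(M(5 - 1*5)*(-37))*k(-2) = ((9*(5 - 1*5)**2)*(-37))*(-10) = ((9*(5 - 5)**2)*(-37))*(-10) = ((9*0**2)*(-37))*(-10) = ((9*0)*(-37))*(-10) = (0*(-37))*(-10) = 0*(-10) = 0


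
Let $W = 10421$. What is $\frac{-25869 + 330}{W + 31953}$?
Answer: $- \frac{25539}{42374} \approx -0.6027$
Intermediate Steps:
$\frac{-25869 + 330}{W + 31953} = \frac{-25869 + 330}{10421 + 31953} = - \frac{25539}{42374}$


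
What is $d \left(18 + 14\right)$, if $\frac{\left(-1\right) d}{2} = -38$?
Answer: $2432$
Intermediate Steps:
$d = 76$ ($d = \left(-2\right) \left(-38\right) = 76$)
$d \left(18 + 14\right) = 76 \left(18 + 14\right) = 76 \cdot 32 = 2432$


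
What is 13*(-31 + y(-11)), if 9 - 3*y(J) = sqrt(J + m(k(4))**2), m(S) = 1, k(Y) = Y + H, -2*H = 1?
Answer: -364 - 13*I*sqrt(10)/3 ≈ -364.0 - 13.703*I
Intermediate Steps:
H = -1/2 (H = -1/2*1 = -1/2 ≈ -0.50000)
k(Y) = -1/2 + Y (k(Y) = Y - 1/2 = -1/2 + Y)
y(J) = 3 - sqrt(1 + J)/3 (y(J) = 3 - sqrt(J + 1**2)/3 = 3 - sqrt(J + 1)/3 = 3 - sqrt(1 + J)/3)
13*(-31 + y(-11)) = 13*(-31 + (3 - sqrt(1 - 11)/3)) = 13*(-31 + (3 - I*sqrt(10)/3)) = 13*(-28 - I*sqrt(10)/3) = -364 - 13*I*sqrt(10)/3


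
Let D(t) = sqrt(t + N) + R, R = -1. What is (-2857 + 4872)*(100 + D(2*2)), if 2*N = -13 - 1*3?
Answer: 199485 + 4030*I ≈ 1.9949e+5 + 4030.0*I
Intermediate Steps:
N = -8 (N = (-13 - 1*3)/2 = (-13 - 3)/2 = (1/2)*(-16) = -8)
D(t) = -1 + sqrt(-8 + t) (D(t) = sqrt(t - 8) - 1 = sqrt(-8 + t) - 1 = -1 + sqrt(-8 + t))
(-2857 + 4872)*(100 + D(2*2)) = (-2857 + 4872)*(100 + (-1 + sqrt(-8 + 2*2))) = 2015*(100 + (-1 + sqrt(-8 + 4))) = 2015*(100 + (-1 + sqrt(-4))) = 2015*(100 + (-1 + 2*I)) = 2015*(99 + 2*I) = 199485 + 4030*I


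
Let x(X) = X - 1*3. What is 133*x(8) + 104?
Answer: 769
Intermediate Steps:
x(X) = -3 + X (x(X) = X - 3 = -3 + X)
133*x(8) + 104 = 133*(-3 + 8) + 104 = 133*5 + 104 = 665 + 104 = 769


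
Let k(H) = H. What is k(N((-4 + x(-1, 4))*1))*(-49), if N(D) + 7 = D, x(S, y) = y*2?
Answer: 147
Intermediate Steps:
x(S, y) = 2*y
N(D) = -7 + D
k(N((-4 + x(-1, 4))*1))*(-49) = (-7 + (-4 + 2*4)*1)*(-49) = (-7 + (-4 + 8)*1)*(-49) = (-7 + 4*1)*(-49) = (-7 + 4)*(-49) = -3*(-49) = 147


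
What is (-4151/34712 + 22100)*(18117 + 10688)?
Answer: 22097209866445/34712 ≈ 6.3659e+8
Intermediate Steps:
(-4151/34712 + 22100)*(18117 + 10688) = (-4151*1/34712 + 22100)*28805 = (-4151/34712 + 22100)*28805 = (767131049/34712)*28805 = 22097209866445/34712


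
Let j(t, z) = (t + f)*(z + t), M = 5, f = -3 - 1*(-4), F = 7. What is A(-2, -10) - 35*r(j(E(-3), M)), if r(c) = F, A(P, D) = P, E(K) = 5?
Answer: -247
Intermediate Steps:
f = 1 (f = -3 + 4 = 1)
j(t, z) = (1 + t)*(t + z) (j(t, z) = (t + 1)*(z + t) = (1 + t)*(t + z))
r(c) = 7
A(-2, -10) - 35*r(j(E(-3), M)) = -2 - 35*7 = -2 - 245 = -247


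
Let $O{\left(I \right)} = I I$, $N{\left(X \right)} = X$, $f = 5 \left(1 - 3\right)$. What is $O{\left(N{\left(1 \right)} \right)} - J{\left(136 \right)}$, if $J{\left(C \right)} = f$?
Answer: $11$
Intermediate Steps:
$f = -10$ ($f = 5 \left(-2\right) = -10$)
$O{\left(I \right)} = I^{2}$
$J{\left(C \right)} = -10$
$O{\left(N{\left(1 \right)} \right)} - J{\left(136 \right)} = 1^{2} - -10 = 1 + 10 = 11$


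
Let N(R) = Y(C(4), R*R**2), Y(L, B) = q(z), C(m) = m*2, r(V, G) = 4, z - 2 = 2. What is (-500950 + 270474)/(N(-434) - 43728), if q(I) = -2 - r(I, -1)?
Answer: 115238/21867 ≈ 5.2700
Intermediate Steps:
z = 4 (z = 2 + 2 = 4)
q(I) = -6 (q(I) = -2 - 1*4 = -2 - 4 = -6)
C(m) = 2*m
Y(L, B) = -6
N(R) = -6
(-500950 + 270474)/(N(-434) - 43728) = (-500950 + 270474)/(-6 - 43728) = -230476/(-43734) = -230476*(-1/43734) = 115238/21867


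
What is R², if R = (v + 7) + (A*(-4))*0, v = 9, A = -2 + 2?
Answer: 256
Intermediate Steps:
A = 0
R = 16 (R = (9 + 7) + (0*(-4))*0 = 16 + 0*0 = 16 + 0 = 16)
R² = 16² = 256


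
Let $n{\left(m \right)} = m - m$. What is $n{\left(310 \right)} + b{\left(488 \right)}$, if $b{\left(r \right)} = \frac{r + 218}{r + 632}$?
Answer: $\frac{353}{560} \approx 0.63036$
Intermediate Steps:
$b{\left(r \right)} = \frac{218 + r}{632 + r}$
$n{\left(m \right)} = 0$
$n{\left(310 \right)} + b{\left(488 \right)} = 0 + \frac{218 + 488}{632 + 488} = 0 + \frac{1}{1120} \cdot 706 = 0 + \frac{353}{560} = \frac{353}{560}$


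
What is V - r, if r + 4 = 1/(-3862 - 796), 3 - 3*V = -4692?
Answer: 7308403/4658 ≈ 1569.0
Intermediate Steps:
V = 1565 (V = 1 - 1/3*(-4692) = 1 + 1564 = 1565)
r = -18633/4658 (r = -4 + 1/(-3862 - 796) = -4 + 1/(-4658) = -4 - 1/4658 = -18633/4658 ≈ -4.0002)
V - r = 1565 - 1*(-18633/4658) = 1565 + 18633/4658 = 7308403/4658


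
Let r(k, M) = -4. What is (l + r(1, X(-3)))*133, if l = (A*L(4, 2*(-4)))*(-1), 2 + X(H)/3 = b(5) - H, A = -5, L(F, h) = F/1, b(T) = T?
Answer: 2128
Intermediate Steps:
L(F, h) = F (L(F, h) = F*1 = F)
X(H) = 9 - 3*H (X(H) = -6 + 3*(5 - H) = -6 + (15 - 3*H) = 9 - 3*H)
l = 20 (l = -5*4*(-1) = -20*(-1) = 20)
(l + r(1, X(-3)))*133 = (20 - 4)*133 = 16*133 = 2128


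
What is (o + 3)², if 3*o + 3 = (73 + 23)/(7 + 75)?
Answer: 9604/1681 ≈ 5.7133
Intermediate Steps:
o = -25/41 (o = -1 + ((73 + 23)/(7 + 75))/3 = -1 + (96/82)/3 = -1 + (96*(1/82))/3 = -1 + (⅓)*(48/41) = -1 + 16/41 = -25/41 ≈ -0.60976)
(o + 3)² = (-25/41 + 3)² = (98/41)² = 9604/1681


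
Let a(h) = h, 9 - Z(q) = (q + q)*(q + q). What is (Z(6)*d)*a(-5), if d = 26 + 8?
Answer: 22950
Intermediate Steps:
d = 34
Z(q) = 9 - 4*q² (Z(q) = 9 - (q + q)*(q + q) = 9 - 2*q*2*q = 9 - 4*q²)
(Z(6)*d)*a(-5) = ((9 - 4*6²)*34)*(-5) = ((9 - 4*36)*34)*(-5) = ((9 - 144)*34)*(-5) = -135*34*(-5) = -4590*(-5) = 22950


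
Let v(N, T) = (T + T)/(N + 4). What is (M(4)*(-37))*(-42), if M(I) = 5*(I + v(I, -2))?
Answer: 27195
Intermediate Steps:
v(N, T) = 2*T/(4 + N) (v(N, T) = (2*T)/(4 + N) = 2*T/(4 + N))
M(I) = -20/(4 + I) + 5*I (M(I) = 5*(I + 2*(-2)/(4 + I)) = 5*(I - 4/(4 + I)) = -20/(4 + I) + 5*I)
(M(4)*(-37))*(-42) = ((5*(-4 + 4*(4 + 4))/(4 + 4))*(-37))*(-42) = ((5*(-4 + 4*8)/8)*(-37))*(-42) = ((5*(⅛)*(-4 + 32))*(-37))*(-42) = ((5*(⅛)*28)*(-37))*(-42) = ((35/2)*(-37))*(-42) = -1295/2*(-42) = 27195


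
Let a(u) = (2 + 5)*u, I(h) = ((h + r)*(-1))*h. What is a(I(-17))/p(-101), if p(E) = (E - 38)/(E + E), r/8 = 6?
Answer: 745178/139 ≈ 5361.0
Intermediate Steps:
r = 48 (r = 8*6 = 48)
p(E) = (-38 + E)/(2*E) (p(E) = (-38 + E)/((2*E)) = (-38 + E)*(1/(2*E)) = (-38 + E)/(2*E))
I(h) = h*(-48 - h) (I(h) = ((h + 48)*(-1))*h = ((48 + h)*(-1))*h = (-48 - h)*h = h*(-48 - h))
a(u) = 7*u
a(I(-17))/p(-101) = (7*(-1*(-17)*(48 - 17)))/(((½)*(-38 - 101)/(-101))) = (7*(-1*(-17)*31))/(((½)*(-1/101)*(-139))) = (7*527)/(139/202) = 3689*(202/139) = 745178/139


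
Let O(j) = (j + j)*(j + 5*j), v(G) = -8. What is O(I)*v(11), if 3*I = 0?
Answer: 0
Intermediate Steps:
I = 0 (I = (⅓)*0 = 0)
O(j) = 12*j² (O(j) = (2*j)*(6*j) = 12*j²)
O(I)*v(11) = (12*0²)*(-8) = (12*0)*(-8) = 0*(-8) = 0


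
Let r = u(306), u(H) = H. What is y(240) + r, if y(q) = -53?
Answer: 253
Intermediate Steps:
r = 306
y(240) + r = -53 + 306 = 253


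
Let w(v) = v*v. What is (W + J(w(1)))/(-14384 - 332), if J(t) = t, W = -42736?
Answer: 42735/14716 ≈ 2.9040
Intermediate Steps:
w(v) = v²
(W + J(w(1)))/(-14384 - 332) = (-42736 + 1²)/(-14384 - 332) = (-42736 + 1)/(-14716) = -42735*(-1/14716) = 42735/14716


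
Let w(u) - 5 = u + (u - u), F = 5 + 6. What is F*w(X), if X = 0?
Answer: 55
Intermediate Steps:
F = 11
w(u) = 5 + u (w(u) = 5 + (u + (u - u)) = 5 + (u + 0) = 5 + u)
F*w(X) = 11*(5 + 0) = 11*5 = 55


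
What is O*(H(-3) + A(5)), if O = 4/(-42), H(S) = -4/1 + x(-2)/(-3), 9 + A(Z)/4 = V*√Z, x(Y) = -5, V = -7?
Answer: 230/63 + 8*√5/3 ≈ 9.6136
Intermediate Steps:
A(Z) = -36 - 28*√Z (A(Z) = -36 + 4*(-7*√Z) = -36 - 28*√Z)
H(S) = -7/3 (H(S) = -4/1 - 5/(-3) = -4*1 - 5*(-⅓) = -4 + 5/3 = -7/3)
O = -2/21 (O = 4*(-1/42) = -2/21 ≈ -0.095238)
O*(H(-3) + A(5)) = -2*(-7/3 + (-36 - 28*√5))/21 = -2*(-115/3 - 28*√5)/21 = 230/63 + 8*√5/3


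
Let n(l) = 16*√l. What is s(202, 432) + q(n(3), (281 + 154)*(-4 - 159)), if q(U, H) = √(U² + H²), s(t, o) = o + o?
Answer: 864 + √5027519793 ≈ 71769.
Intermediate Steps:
s(t, o) = 2*o
q(U, H) = √(H² + U²)
s(202, 432) + q(n(3), (281 + 154)*(-4 - 159)) = 2*432 + √(((281 + 154)*(-4 - 159))² + (16*√3)²) = 864 + √((435*(-163))² + 768) = 864 + √((-70905)² + 768) = 864 + √(5027519025 + 768) = 864 + √5027519793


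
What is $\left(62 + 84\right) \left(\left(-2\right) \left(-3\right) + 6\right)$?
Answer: $1752$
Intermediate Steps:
$\left(62 + 84\right) \left(\left(-2\right) \left(-3\right) + 6\right) = 146 \left(6 + 6\right) = 146 \cdot 12 = 1752$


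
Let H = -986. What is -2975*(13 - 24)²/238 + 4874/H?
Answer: -1496199/986 ≈ -1517.4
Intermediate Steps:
-2975*(13 - 24)²/238 + 4874/H = -2975*(13 - 24)²/238 + 4874/(-986) = -2975/(238/((-11)²)) + 4874*(-1/986) = -2975/(238/121) - 2437/493 = -2975/(238*(1/121)) - 2437/493 = -2975/238/121 - 2437/493 = -2975*121/238 - 2437/493 = -3025/2 - 2437/493 = -1496199/986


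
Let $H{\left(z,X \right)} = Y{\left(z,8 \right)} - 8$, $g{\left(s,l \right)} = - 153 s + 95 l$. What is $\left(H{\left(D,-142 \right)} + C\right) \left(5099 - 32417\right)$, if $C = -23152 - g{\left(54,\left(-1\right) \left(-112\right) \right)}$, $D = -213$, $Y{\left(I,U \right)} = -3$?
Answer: $697729038$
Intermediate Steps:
$H{\left(z,X \right)} = -11$ ($H{\left(z,X \right)} = -3 - 8 = -11$)
$C = -25530$ ($C = -23152 - \left(\left(-153\right) 54 + 95 \left(\left(-1\right) \left(-112\right)\right)\right) = -23152 - \left(-8262 + 95 \cdot 112\right) = -23152 - \left(-8262 + 10640\right) = -23152 - 2378 = -25530$)
$\left(H{\left(D,-142 \right)} + C\right) \left(5099 - 32417\right) = \left(-11 - 25530\right) \left(5099 - 32417\right) = \left(-25541\right) \left(-27318\right) = 697729038$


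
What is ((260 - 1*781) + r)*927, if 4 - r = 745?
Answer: -1169874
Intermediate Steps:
r = -741 (r = 4 - 1*745 = 4 - 745 = -741)
((260 - 1*781) + r)*927 = ((260 - 1*781) - 741)*927 = ((260 - 781) - 741)*927 = (-521 - 741)*927 = -1262*927 = -1169874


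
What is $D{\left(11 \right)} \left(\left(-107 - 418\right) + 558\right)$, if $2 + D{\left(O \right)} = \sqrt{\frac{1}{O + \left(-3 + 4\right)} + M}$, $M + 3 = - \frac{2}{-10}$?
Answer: $-66 + \frac{11 i \sqrt{2445}}{10} \approx -66.0 + 54.392 i$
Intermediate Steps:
$M = - \frac{14}{5}$ ($M = -3 - \frac{2}{-10} = -3 - - \frac{1}{5} = -3 + \frac{1}{5} = - \frac{14}{5} \approx -2.8$)
$D{\left(O \right)} = -2 + \sqrt{- \frac{14}{5} + \frac{1}{1 + O}}$ ($D{\left(O \right)} = -2 + \sqrt{\frac{1}{O + \left(-3 + 4\right)} - \frac{14}{5}} = -2 + \sqrt{\frac{1}{O + 1} - \frac{14}{5}} = -2 + \sqrt{\frac{1}{1 + O} - \frac{14}{5}} = -2 + \sqrt{- \frac{14}{5} + \frac{1}{1 + O}}$)
$D{\left(11 \right)} \left(\left(-107 - 418\right) + 558\right) = \left(-2 + \frac{\sqrt{5} \sqrt{\frac{-9 - 154}{1 + 11}}}{5}\right) \left(\left(-107 - 418\right) + 558\right) = \left(-2 + \frac{\sqrt{5} \sqrt{\frac{-9 - 154}{12}}}{5}\right) \left(-525 + 558\right) = \left(-2 + \frac{\sqrt{5} \sqrt{\frac{1}{12} \left(-163\right)}}{5}\right) 33 = \left(-2 + \frac{\sqrt{5} \sqrt{- \frac{163}{12}}}{5}\right) 33 = \left(-2 + \frac{\sqrt{5} \frac{i \sqrt{489}}{6}}{5}\right) 33 = \left(-2 + \frac{i \sqrt{2445}}{30}\right) 33 = -66 + \frac{11 i \sqrt{2445}}{10}$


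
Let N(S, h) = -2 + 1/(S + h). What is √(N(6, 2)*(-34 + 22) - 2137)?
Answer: I*√8458/2 ≈ 45.984*I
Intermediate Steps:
√(N(6, 2)*(-34 + 22) - 2137) = √(((1 - 2*6 - 2*2)/(6 + 2))*(-34 + 22) - 2137) = √(((1 - 12 - 4)/8)*(-12) - 2137) = √(((⅛)*(-15))*(-12) - 2137) = √(-15/8*(-12) - 2137) = √(45/2 - 2137) = √(-4229/2) = I*√8458/2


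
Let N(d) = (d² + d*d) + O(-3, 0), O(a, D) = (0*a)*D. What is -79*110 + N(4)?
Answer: -8658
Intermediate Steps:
O(a, D) = 0 (O(a, D) = 0*D = 0)
N(d) = 2*d² (N(d) = (d² + d*d) + 0 = (d² + d²) + 0 = 2*d² + 0 = 2*d²)
-79*110 + N(4) = -79*110 + 2*4² = -8690 + 2*16 = -8690 + 32 = -8658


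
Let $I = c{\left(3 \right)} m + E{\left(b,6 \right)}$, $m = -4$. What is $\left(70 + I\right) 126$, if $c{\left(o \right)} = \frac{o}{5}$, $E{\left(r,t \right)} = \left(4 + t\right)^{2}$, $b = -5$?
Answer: $\frac{105588}{5} \approx 21118.0$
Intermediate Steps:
$c{\left(o \right)} = \frac{o}{5}$ ($c{\left(o \right)} = o \frac{1}{5} = \frac{o}{5}$)
$I = \frac{488}{5}$ ($I = \frac{1}{5} \cdot 3 \left(-4\right) + \left(4 + 6\right)^{2} = \frac{3}{5} \left(-4\right) + 10^{2} = - \frac{12}{5} + 100 = \frac{488}{5} \approx 97.6$)
$\left(70 + I\right) 126 = \left(70 + \frac{488}{5}\right) 126 = \frac{838}{5} \cdot 126 = \frac{105588}{5}$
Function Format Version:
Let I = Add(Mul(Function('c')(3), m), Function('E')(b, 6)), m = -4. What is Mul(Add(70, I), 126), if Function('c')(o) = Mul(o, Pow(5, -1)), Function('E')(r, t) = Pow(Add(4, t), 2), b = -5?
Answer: Rational(105588, 5) ≈ 21118.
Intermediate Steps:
Function('c')(o) = Mul(Rational(1, 5), o) (Function('c')(o) = Mul(o, Rational(1, 5)) = Mul(Rational(1, 5), o))
I = Rational(488, 5) (I = Add(Mul(Mul(Rational(1, 5), 3), -4), Pow(Add(4, 6), 2)) = Add(Mul(Rational(3, 5), -4), Pow(10, 2)) = Add(Rational(-12, 5), 100) = Rational(488, 5) ≈ 97.600)
Mul(Add(70, I), 126) = Mul(Add(70, Rational(488, 5)), 126) = Mul(Rational(838, 5), 126) = Rational(105588, 5)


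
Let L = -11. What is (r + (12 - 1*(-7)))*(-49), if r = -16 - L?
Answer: -686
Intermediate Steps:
r = -5 (r = -16 - 1*(-11) = -16 + 11 = -5)
(r + (12 - 1*(-7)))*(-49) = (-5 + (12 - 1*(-7)))*(-49) = (-5 + (12 + 7))*(-49) = (-5 + 19)*(-49) = 14*(-49) = -686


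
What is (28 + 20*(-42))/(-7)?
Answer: 116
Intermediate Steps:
(28 + 20*(-42))/(-7) = (28 - 840)*(-⅐) = -812*(-⅐) = 116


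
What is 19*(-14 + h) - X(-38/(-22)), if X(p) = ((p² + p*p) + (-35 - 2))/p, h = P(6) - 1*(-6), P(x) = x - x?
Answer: -28013/209 ≈ -134.03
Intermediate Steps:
P(x) = 0
h = 6 (h = 0 - 1*(-6) = 0 + 6 = 6)
X(p) = (-37 + 2*p²)/p (X(p) = ((p² + p²) - 37)/p = (2*p² - 37)/p = (-37 + 2*p²)/p)
19*(-14 + h) - X(-38/(-22)) = 19*(-14 + 6) - (-37/((-38/(-22))) + 2*(-38/(-22))) = 19*(-8) - (-37/((-38*(-1/22))) + 2*(-38*(-1/22))) = -152 - (-37/19/11 + 2*(19/11)) = -152 - (-37*11/19 + 38/11) = -152 - (-407/19 + 38/11) = -152 - 1*(-3755/209) = -152 + 3755/209 = -28013/209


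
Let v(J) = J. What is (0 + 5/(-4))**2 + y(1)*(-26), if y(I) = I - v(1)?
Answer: 25/16 ≈ 1.5625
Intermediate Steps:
y(I) = -1 + I (y(I) = I - 1*1 = I - 1 = -1 + I)
(0 + 5/(-4))**2 + y(1)*(-26) = (0 + 5/(-4))**2 + (-1 + 1)*(-26) = (0 + 5*(-1/4))**2 + 0*(-26) = (0 - 5/4)**2 + 0 = (-5/4)**2 + 0 = 25/16 + 0 = 25/16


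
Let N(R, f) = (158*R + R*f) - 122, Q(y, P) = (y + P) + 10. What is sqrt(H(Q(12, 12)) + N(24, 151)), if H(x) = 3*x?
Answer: 86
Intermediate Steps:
Q(y, P) = 10 + P + y (Q(y, P) = (P + y) + 10 = 10 + P + y)
N(R, f) = -122 + 158*R + R*f
sqrt(H(Q(12, 12)) + N(24, 151)) = sqrt(3*(10 + 12 + 12) + (-122 + 158*24 + 24*151)) = sqrt(3*34 + (-122 + 3792 + 3624)) = sqrt(102 + 7294) = sqrt(7396) = 86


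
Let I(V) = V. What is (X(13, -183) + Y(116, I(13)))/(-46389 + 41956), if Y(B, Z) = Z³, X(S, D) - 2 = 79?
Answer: -2278/4433 ≈ -0.51387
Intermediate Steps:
X(S, D) = 81 (X(S, D) = 2 + 79 = 81)
(X(13, -183) + Y(116, I(13)))/(-46389 + 41956) = (81 + 13³)/(-46389 + 41956) = (81 + 2197)/(-4433) = 2278*(-1/4433) = -2278/4433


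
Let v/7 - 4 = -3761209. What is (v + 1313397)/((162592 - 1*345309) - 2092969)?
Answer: 4169173/379281 ≈ 10.992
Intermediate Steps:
v = -26328435 (v = 28 + 7*(-3761209) = 28 - 26328463 = -26328435)
(v + 1313397)/((162592 - 1*345309) - 2092969) = (-26328435 + 1313397)/((162592 - 1*345309) - 2092969) = -25015038/((162592 - 345309) - 2092969) = -25015038/(-182717 - 2092969) = -25015038/(-2275686) = -25015038*(-1/2275686) = 4169173/379281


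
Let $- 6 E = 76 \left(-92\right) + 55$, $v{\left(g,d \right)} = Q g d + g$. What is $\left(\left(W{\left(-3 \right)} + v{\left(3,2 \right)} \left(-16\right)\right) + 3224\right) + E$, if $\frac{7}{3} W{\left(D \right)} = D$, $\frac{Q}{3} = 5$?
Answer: $\frac{121417}{42} \approx 2890.9$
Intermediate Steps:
$Q = 15$ ($Q = 3 \cdot 5 = 15$)
$v{\left(g,d \right)} = g + 15 d g$ ($v{\left(g,d \right)} = 15 g d + g = 15 d g + g = g + 15 d g$)
$W{\left(D \right)} = \frac{3 D}{7}$
$E = \frac{6937}{6}$ ($E = - \frac{76 \left(-92\right) + 55}{6} = - \frac{-6992 + 55}{6} = \left(- \frac{1}{6}\right) \left(-6937\right) = \frac{6937}{6} \approx 1156.2$)
$\left(\left(W{\left(-3 \right)} + v{\left(3,2 \right)} \left(-16\right)\right) + 3224\right) + E = \left(\left(\frac{3}{7} \left(-3\right) + 3 \left(1 + 15 \cdot 2\right) \left(-16\right)\right) + 3224\right) + \frac{6937}{6} = \left(\left(- \frac{9}{7} + 3 \left(1 + 30\right) \left(-16\right)\right) + 3224\right) + \frac{6937}{6} = \left(\left(- \frac{9}{7} + 3 \cdot 31 \left(-16\right)\right) + 3224\right) + \frac{6937}{6} = \left(\left(- \frac{9}{7} + 93 \left(-16\right)\right) + 3224\right) + \frac{6937}{6} = \left(\left(- \frac{9}{7} - 1488\right) + 3224\right) + \frac{6937}{6} = \left(- \frac{10425}{7} + 3224\right) + \frac{6937}{6} = \frac{12143}{7} + \frac{6937}{6} = \frac{121417}{42}$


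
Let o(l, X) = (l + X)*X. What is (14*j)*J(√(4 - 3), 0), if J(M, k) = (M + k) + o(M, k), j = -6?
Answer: -84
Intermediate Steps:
o(l, X) = X*(X + l) (o(l, X) = (X + l)*X = X*(X + l))
J(M, k) = M + k + k*(M + k) (J(M, k) = (M + k) + k*(k + M) = (M + k) + k*(M + k) = M + k + k*(M + k))
(14*j)*J(√(4 - 3), 0) = (14*(-6))*(√(4 - 3) + 0 + 0*(√(4 - 3) + 0)) = -84*(√1 + 0 + 0*(√1 + 0)) = -84*(1 + 0 + 0*(1 + 0)) = -84*(1 + 0 + 0*1) = -84*(1 + 0 + 0) = -84*1 = -84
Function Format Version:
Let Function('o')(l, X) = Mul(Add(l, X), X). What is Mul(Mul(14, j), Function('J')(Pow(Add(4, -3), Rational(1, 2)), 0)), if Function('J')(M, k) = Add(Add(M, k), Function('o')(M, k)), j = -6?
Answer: -84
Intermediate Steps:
Function('o')(l, X) = Mul(X, Add(X, l)) (Function('o')(l, X) = Mul(Add(X, l), X) = Mul(X, Add(X, l)))
Function('J')(M, k) = Add(M, k, Mul(k, Add(M, k))) (Function('J')(M, k) = Add(Add(M, k), Mul(k, Add(k, M))) = Add(Add(M, k), Mul(k, Add(M, k))) = Add(M, k, Mul(k, Add(M, k))))
Mul(Mul(14, j), Function('J')(Pow(Add(4, -3), Rational(1, 2)), 0)) = Mul(Mul(14, -6), Add(Pow(Add(4, -3), Rational(1, 2)), 0, Mul(0, Add(Pow(Add(4, -3), Rational(1, 2)), 0)))) = Mul(-84, Add(Pow(1, Rational(1, 2)), 0, Mul(0, Add(Pow(1, Rational(1, 2)), 0)))) = Mul(-84, Add(1, 0, Mul(0, Add(1, 0)))) = Mul(-84, Add(1, 0, Mul(0, 1))) = Mul(-84, Add(1, 0, 0)) = Mul(-84, 1) = -84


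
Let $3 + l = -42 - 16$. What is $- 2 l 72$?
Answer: $8784$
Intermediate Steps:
$l = -61$ ($l = -3 - 58 = -61$)
$- 2 l 72 = \left(-2\right) \left(-61\right) 72 = 122 \cdot 72 = 8784$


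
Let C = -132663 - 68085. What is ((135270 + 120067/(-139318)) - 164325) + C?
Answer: -32015814421/139318 ≈ -2.2980e+5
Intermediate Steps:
C = -200748
((135270 + 120067/(-139318)) - 164325) + C = ((135270 + 120067/(-139318)) - 164325) - 200748 = ((135270 + 120067*(-1/139318)) - 164325) - 200748 = ((135270 - 120067/139318) - 164325) - 200748 = (18845425793/139318 - 164325) - 200748 = -4048004557/139318 - 200748 = -32015814421/139318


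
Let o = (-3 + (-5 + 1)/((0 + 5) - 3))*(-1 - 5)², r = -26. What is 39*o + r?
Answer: -7046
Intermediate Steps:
o = -180 (o = (-3 - 4/(5 - 3))*(-6)² = (-3 - 4/2)*36 = (-3 - 4*½)*36 = (-3 - 2)*36 = -5*36 = -180)
39*o + r = 39*(-180) - 26 = -7020 - 26 = -7046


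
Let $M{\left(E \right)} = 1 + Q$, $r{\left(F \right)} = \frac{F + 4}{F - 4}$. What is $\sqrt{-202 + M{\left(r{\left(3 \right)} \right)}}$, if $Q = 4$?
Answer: $i \sqrt{197} \approx 14.036 i$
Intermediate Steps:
$r{\left(F \right)} = \frac{4 + F}{-4 + F}$
$M{\left(E \right)} = 5$ ($M{\left(E \right)} = 1 + 4 = 5$)
$\sqrt{-202 + M{\left(r{\left(3 \right)} \right)}} = \sqrt{-202 + 5} = \sqrt{-197} = i \sqrt{197}$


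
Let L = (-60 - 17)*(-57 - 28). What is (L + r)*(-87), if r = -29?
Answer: -566892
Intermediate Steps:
L = 6545 (L = -77*(-85) = 6545)
(L + r)*(-87) = (6545 - 29)*(-87) = 6516*(-87) = -566892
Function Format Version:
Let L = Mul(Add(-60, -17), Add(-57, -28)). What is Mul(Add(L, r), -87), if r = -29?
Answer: -566892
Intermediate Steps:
L = 6545 (L = Mul(-77, -85) = 6545)
Mul(Add(L, r), -87) = Mul(Add(6545, -29), -87) = Mul(6516, -87) = -566892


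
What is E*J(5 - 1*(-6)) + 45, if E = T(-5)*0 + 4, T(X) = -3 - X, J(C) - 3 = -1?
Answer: 53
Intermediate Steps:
J(C) = 2 (J(C) = 3 - 1 = 2)
E = 4 (E = (-3 - 1*(-5))*0 + 4 = (-3 + 5)*0 + 4 = 2*0 + 4 = 0 + 4 = 4)
E*J(5 - 1*(-6)) + 45 = 4*2 + 45 = 8 + 45 = 53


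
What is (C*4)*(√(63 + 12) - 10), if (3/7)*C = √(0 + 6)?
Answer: 140*√6*(-2 + √3)/3 ≈ -30.629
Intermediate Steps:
C = 7*√6/3 (C = 7*√(0 + 6)/3 = 7*√6/3 ≈ 5.7155)
(C*4)*(√(63 + 12) - 10) = ((7*√6/3)*4)*(√(63 + 12) - 10) = (28*√6/3)*(√75 - 10) = (28*√6/3)*(5*√3 - 10) = (28*√6/3)*(-10 + 5*√3) = 28*√6*(-10 + 5*√3)/3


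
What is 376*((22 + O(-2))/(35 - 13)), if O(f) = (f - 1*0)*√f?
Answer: 376 - 376*I*√2/11 ≈ 376.0 - 48.34*I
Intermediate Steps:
O(f) = f^(3/2) (O(f) = (f + 0)*√f = f*√f = f^(3/2))
376*((22 + O(-2))/(35 - 13)) = 376*((22 + (-2)^(3/2))/(35 - 13)) = 376*((22 - 2*I*√2)/22) = 376*((22 - 2*I*√2)*(1/22)) = 376*(1 - I*√2/11) = 376 - 376*I*√2/11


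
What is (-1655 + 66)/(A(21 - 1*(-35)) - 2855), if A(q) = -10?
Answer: 1589/2865 ≈ 0.55462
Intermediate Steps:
(-1655 + 66)/(A(21 - 1*(-35)) - 2855) = (-1655 + 66)/(-10 - 2855) = -1589/(-2865) = -1589*(-1/2865) = 1589/2865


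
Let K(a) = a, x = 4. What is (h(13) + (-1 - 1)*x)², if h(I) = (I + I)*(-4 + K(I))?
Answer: 51076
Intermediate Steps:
h(I) = 2*I*(-4 + I) (h(I) = (I + I)*(-4 + I) = (2*I)*(-4 + I) = 2*I*(-4 + I))
(h(13) + (-1 - 1)*x)² = (2*13*(-4 + 13) + (-1 - 1)*4)² = (2*13*9 - 2*4)² = (234 - 8)² = 226² = 51076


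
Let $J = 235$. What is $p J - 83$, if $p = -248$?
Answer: $-58363$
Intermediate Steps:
$p J - 83 = \left(-248\right) 235 - 83 = -58280 - 83 = -58363$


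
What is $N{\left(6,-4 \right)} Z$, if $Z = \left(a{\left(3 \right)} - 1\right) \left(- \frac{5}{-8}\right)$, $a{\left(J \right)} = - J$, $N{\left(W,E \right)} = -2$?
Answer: $5$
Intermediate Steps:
$Z = - \frac{5}{2}$ ($Z = \left(\left(-1\right) 3 - 1\right) \left(- \frac{5}{-8}\right) = \left(-3 - 1\right) \left(\left(-5\right) \left(- \frac{1}{8}\right)\right) = \left(-4\right) \frac{5}{8} = - \frac{5}{2} \approx -2.5$)
$N{\left(6,-4 \right)} Z = \left(-2\right) \left(- \frac{5}{2}\right) = 5$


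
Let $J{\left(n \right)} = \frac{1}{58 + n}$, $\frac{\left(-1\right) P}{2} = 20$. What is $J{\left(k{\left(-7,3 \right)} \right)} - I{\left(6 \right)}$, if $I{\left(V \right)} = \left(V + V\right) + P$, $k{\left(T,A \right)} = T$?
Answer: $\frac{1429}{51} \approx 28.02$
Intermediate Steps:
$P = -40$ ($P = \left(-2\right) 20 = -40$)
$I{\left(V \right)} = -40 + 2 V$ ($I{\left(V \right)} = \left(V + V\right) - 40 = 2 V - 40 = -40 + 2 V$)
$J{\left(k{\left(-7,3 \right)} \right)} - I{\left(6 \right)} = \frac{1}{58 - 7} - \left(-40 + 2 \cdot 6\right) = \frac{1}{51} - \left(-40 + 12\right) = \frac{1}{51} - -28 = \frac{1}{51} + 28 = \frac{1429}{51}$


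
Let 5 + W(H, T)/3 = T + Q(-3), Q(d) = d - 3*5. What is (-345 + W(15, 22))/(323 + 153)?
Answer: -87/119 ≈ -0.73109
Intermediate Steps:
Q(d) = -15 + d (Q(d) = d - 15 = -15 + d)
W(H, T) = -69 + 3*T (W(H, T) = -15 + 3*(T + (-15 - 3)) = -15 + 3*(T - 18) = -15 + 3*(-18 + T) = -15 + (-54 + 3*T) = -69 + 3*T)
(-345 + W(15, 22))/(323 + 153) = (-345 + (-69 + 3*22))/(323 + 153) = (-345 + (-69 + 66))/476 = (-345 - 3)*(1/476) = -348*1/476 = -87/119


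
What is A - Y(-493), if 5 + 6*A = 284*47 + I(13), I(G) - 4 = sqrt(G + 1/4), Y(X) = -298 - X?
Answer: 4059/2 + sqrt(53)/12 ≈ 2030.1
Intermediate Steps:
I(G) = 4 + sqrt(1/4 + G) (I(G) = 4 + sqrt(G + 1/4) = 4 + sqrt(1/4 + G))
A = 4449/2 + sqrt(53)/12 (A = -5/6 + (284*47 + (4 + sqrt(1 + 4*13)/2))/6 = -5/6 + (13348 + (4 + sqrt(1 + 52)/2))/6 = -5/6 + (13348 + (4 + sqrt(53)/2))/6 = -5/6 + (13352 + sqrt(53)/2)/6 = -5/6 + (6676/3 + sqrt(53)/12) = 4449/2 + sqrt(53)/12 ≈ 2225.1)
A - Y(-493) = (4449/2 + sqrt(53)/12) - (-298 - 1*(-493)) = (4449/2 + sqrt(53)/12) - (-298 + 493) = (4449/2 + sqrt(53)/12) - 1*195 = (4449/2 + sqrt(53)/12) - 195 = 4059/2 + sqrt(53)/12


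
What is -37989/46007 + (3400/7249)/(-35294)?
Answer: -4859748971767/5885358199721 ≈ -0.82574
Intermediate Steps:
-37989/46007 + (3400/7249)/(-35294) = -37989*1/46007 + (3400*(1/7249))*(-1/35294) = -37989/46007 + (3400/7249)*(-1/35294) = -37989/46007 - 1700/127923103 = -4859748971767/5885358199721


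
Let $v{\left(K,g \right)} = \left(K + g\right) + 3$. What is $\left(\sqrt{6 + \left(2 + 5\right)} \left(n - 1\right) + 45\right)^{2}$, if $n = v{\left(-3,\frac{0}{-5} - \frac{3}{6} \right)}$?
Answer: $\frac{8217}{4} - 135 \sqrt{13} \approx 1567.5$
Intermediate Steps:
$v{\left(K,g \right)} = 3 + K + g$
$n = - \frac{1}{2}$ ($n = 3 - 3 + \left(\frac{0}{-5} - \frac{3}{6}\right) = 3 - 3 + \left(0 \left(- \frac{1}{5}\right) - \frac{1}{2}\right) = 3 - 3 + \left(0 - \frac{1}{2}\right) = 3 - 3 - \frac{1}{2} = - \frac{1}{2} \approx -0.5$)
$\left(\sqrt{6 + \left(2 + 5\right)} \left(n - 1\right) + 45\right)^{2} = \left(\sqrt{6 + \left(2 + 5\right)} \left(- \frac{1}{2} - 1\right) + 45\right)^{2} = \left(\sqrt{6 + 7} \left(- \frac{3}{2}\right) + 45\right)^{2} = \left(\sqrt{13} \left(- \frac{3}{2}\right) + 45\right)^{2} = \left(- \frac{3 \sqrt{13}}{2} + 45\right)^{2} = \left(45 - \frac{3 \sqrt{13}}{2}\right)^{2}$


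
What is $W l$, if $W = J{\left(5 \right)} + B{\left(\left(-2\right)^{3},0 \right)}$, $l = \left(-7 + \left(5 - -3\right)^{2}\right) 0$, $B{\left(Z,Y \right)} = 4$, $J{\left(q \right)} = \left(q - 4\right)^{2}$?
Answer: $0$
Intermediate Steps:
$J{\left(q \right)} = \left(-4 + q\right)^{2}$
$l = 0$ ($l = \left(-7 + \left(5 + 3\right)^{2}\right) 0 = \left(-7 + 8^{2}\right) 0 = \left(-7 + 64\right) 0 = 57 \cdot 0 = 0$)
$W = 5$ ($W = \left(-4 + 5\right)^{2} + 4 = 1^{2} + 4 = 1 + 4 = 5$)
$W l = 5 \cdot 0 = 0$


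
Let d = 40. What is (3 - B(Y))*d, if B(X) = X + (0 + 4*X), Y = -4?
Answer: 920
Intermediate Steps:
B(X) = 5*X (B(X) = X + 4*X = 5*X)
(3 - B(Y))*d = (3 - 5*(-4))*40 = (3 - 1*(-20))*40 = (3 + 20)*40 = 23*40 = 920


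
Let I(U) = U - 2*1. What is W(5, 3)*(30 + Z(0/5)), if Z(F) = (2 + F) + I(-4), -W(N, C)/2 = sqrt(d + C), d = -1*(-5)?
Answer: -104*sqrt(2) ≈ -147.08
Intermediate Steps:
d = 5
W(N, C) = -2*sqrt(5 + C)
I(U) = -2 + U (I(U) = U - 2 = -2 + U)
Z(F) = -4 + F (Z(F) = (2 + F) + (-2 - 4) = (2 + F) - 6 = -4 + F)
W(5, 3)*(30 + Z(0/5)) = (-2*sqrt(5 + 3))*(30 + (-4 + 0/5)) = (-4*sqrt(2))*(30 + (-4 + 0*(1/5))) = (-4*sqrt(2))*(30 + (-4 + 0)) = (-4*sqrt(2))*(30 - 4) = -4*sqrt(2)*26 = -104*sqrt(2)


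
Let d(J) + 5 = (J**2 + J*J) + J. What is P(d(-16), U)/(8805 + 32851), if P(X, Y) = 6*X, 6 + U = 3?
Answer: 1473/20828 ≈ 0.070722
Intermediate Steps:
U = -3 (U = -6 + 3 = -3)
d(J) = -5 + J + 2*J**2 (d(J) = -5 + ((J**2 + J*J) + J) = -5 + ((J**2 + J**2) + J) = -5 + (2*J**2 + J) = -5 + (J + 2*J**2) = -5 + J + 2*J**2)
P(d(-16), U)/(8805 + 32851) = (6*(-5 - 16 + 2*(-16)**2))/(8805 + 32851) = (6*(-5 - 16 + 2*256))/41656 = (6*(-5 - 16 + 512))*(1/41656) = (6*491)*(1/41656) = 2946*(1/41656) = 1473/20828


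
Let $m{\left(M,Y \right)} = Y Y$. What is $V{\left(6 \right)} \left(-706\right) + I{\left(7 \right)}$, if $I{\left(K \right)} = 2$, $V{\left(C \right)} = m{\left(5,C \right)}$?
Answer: $-25414$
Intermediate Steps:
$m{\left(M,Y \right)} = Y^{2}$
$V{\left(C \right)} = C^{2}$
$V{\left(6 \right)} \left(-706\right) + I{\left(7 \right)} = 6^{2} \left(-706\right) + 2 = 36 \left(-706\right) + 2 = -25416 + 2 = -25414$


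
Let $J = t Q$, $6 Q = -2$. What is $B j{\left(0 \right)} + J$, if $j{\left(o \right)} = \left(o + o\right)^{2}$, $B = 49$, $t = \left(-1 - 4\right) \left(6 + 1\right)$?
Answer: $\frac{35}{3} \approx 11.667$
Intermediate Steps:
$Q = - \frac{1}{3}$ ($Q = \frac{1}{6} \left(-2\right) = - \frac{1}{3} \approx -0.33333$)
$t = -35$ ($t = \left(-5\right) 7 = -35$)
$J = \frac{35}{3}$ ($J = \left(-35\right) \left(- \frac{1}{3}\right) = \frac{35}{3} \approx 11.667$)
$j{\left(o \right)} = 4 o^{2}$ ($j{\left(o \right)} = \left(2 o\right)^{2} = 4 o^{2}$)
$B j{\left(0 \right)} + J = 49 \cdot 4 \cdot 0^{2} + \frac{35}{3} = 49 \cdot 4 \cdot 0 + \frac{35}{3} = 49 \cdot 0 + \frac{35}{3} = 0 + \frac{35}{3} = \frac{35}{3}$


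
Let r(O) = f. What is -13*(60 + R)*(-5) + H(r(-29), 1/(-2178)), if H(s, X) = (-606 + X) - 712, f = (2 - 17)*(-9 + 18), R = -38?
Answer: 243935/2178 ≈ 112.00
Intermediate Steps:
f = -135 (f = -15*9 = -135)
r(O) = -135
H(s, X) = -1318 + X
-13*(60 + R)*(-5) + H(r(-29), 1/(-2178)) = -13*(60 - 38)*(-5) + (-1318 + 1/(-2178)) = -13*22*(-5) + (-1318 - 1/2178) = -286*(-5) - 2870605/2178 = 1430 - 2870605/2178 = 243935/2178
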